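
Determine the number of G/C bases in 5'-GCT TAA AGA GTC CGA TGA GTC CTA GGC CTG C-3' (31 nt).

Counting bases: T=7, C=8, G=9, A=7
Total G or C: 9 + 8 = 17

17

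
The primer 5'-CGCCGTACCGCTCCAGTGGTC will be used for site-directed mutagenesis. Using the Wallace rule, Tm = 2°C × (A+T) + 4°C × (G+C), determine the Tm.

G=6, A=2, C=9, T=4
A+T = 6, G+C = 15
Tm = 2(6) + 4(15) = 12 + 60 = 72°C

72°C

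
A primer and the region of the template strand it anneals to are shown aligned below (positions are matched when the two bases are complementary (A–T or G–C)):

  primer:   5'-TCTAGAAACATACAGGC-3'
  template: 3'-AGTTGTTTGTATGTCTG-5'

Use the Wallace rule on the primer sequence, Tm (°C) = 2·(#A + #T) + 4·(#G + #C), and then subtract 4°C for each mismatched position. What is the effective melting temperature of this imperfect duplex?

36°C

Primer base counts: A=7, T=3, G=3, C=4 → A+T=10, G+C=7
Perfect-match Tm = 2(10) + 4(7) = 20 + 28 = 48°C
Mismatches (positions where the bases are not complementary): 3 (at positions 3, 5, 16)
Effective Tm = 48 − 3×4 = 48 − 12 = 36°C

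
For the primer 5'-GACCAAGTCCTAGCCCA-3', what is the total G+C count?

Counting bases: C=7, G=3, A=5, T=2
Total G or C: 3 + 7 = 10

10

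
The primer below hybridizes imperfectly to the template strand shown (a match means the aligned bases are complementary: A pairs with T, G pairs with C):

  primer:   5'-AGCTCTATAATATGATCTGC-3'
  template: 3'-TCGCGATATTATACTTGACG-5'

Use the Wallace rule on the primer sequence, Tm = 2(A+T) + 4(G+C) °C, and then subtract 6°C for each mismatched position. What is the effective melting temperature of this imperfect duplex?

Primer base counts: A=6, T=7, G=3, C=4 → A+T=13, G+C=7
Perfect-match Tm = 2(13) + 4(7) = 26 + 28 = 54°C
Mismatches (positions where the bases are not complementary): 2 (at positions 4, 16)
Effective Tm = 54 − 2×6 = 54 − 12 = 42°C

42°C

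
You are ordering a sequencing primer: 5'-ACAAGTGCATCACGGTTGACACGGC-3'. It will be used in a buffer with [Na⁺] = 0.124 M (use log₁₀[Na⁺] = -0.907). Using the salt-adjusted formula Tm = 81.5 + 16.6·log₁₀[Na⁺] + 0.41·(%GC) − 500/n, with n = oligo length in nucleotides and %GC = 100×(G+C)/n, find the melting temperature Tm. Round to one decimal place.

69.4°C

Length n = 25. Scanning the sequence gives A=7, T=4, C=7, G=7.
G+C = 14, so %GC = 14/25 × 100 = 56%
Salt term: 16.6 × (-0.907) = -15.056
GC term: 0.41 × 56 = 22.96; length term: −500/25 = −20
Tm = 81.5 + (-15.056) + 22.96 − 20 = 69.404 → 69.4°C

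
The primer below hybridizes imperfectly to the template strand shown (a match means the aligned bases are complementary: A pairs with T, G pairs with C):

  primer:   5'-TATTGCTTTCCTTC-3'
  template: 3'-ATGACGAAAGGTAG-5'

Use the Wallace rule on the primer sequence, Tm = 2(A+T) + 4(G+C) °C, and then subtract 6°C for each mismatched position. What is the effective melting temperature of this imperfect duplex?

26°C

Primer base counts: A=1, T=8, G=1, C=4 → A+T=9, G+C=5
Perfect-match Tm = 2(9) + 4(5) = 18 + 20 = 38°C
Mismatches (positions where the bases are not complementary): 2 (at positions 3, 12)
Effective Tm = 38 − 2×6 = 38 − 12 = 26°C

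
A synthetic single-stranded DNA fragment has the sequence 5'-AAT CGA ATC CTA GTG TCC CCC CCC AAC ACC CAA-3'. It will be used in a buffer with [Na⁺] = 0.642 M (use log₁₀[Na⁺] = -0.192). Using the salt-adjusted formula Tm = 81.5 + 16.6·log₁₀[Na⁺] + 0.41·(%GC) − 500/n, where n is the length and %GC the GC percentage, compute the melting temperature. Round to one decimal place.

Length n = 33. Counting bases: T=5, G=3, C=15, A=10
G+C = 18, so %GC = 18/33 × 100 = 54.545%
Salt term: 16.6 × (-0.192) = -3.187
GC term: 0.41 × 54.545 = 22.363; length term: −500/33 = −15.152
Tm = 81.5 + (-3.187) + 22.363 − 15.152 = 85.524 → 85.5°C

85.5°C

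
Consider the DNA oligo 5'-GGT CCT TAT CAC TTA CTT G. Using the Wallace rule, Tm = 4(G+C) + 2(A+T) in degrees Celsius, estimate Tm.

54°C

Counting bases: A=3, G=3, T=8, C=5
A+T = 11, G+C = 8
Tm = 4·8 + 2·11 = 32 + 22 = 54°C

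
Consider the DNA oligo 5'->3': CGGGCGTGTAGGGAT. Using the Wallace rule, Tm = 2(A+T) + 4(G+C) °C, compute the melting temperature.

50°C

T=3, A=2, C=2, G=8
AT pairs contribute 5, GC pairs contribute 10.
Tm = 4·10 + 2·5 = 40 + 10 = 50°C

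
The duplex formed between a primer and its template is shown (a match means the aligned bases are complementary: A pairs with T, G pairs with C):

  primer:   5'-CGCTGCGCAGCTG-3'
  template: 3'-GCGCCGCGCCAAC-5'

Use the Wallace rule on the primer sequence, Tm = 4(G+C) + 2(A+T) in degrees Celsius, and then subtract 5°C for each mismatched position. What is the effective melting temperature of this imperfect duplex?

31°C

Primer base counts: A=1, T=2, G=5, C=5 → A+T=3, G+C=10
Perfect-match Tm = 2(3) + 4(10) = 6 + 40 = 46°C
Mismatches (positions where the bases are not complementary): 3 (at positions 4, 9, 11)
Effective Tm = 46 − 3×5 = 46 − 15 = 31°C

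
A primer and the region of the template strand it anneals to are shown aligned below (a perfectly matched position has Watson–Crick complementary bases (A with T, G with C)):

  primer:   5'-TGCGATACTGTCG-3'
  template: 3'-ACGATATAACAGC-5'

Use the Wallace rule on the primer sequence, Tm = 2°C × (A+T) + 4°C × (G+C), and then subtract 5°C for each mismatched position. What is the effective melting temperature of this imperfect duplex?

30°C

Primer base counts: A=2, T=4, G=4, C=3 → A+T=6, G+C=7
Perfect-match Tm = 2(6) + 4(7) = 12 + 28 = 40°C
Mismatches (positions where the bases are not complementary): 2 (at positions 4, 8)
Effective Tm = 40 − 2×5 = 40 − 10 = 30°C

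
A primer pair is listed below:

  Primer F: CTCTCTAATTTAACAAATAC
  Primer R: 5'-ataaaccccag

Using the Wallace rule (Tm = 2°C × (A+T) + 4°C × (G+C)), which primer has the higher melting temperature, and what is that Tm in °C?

Primer F: A+T=15, G+C=5 → Tm = 2(15)+4(5) = 50°C
Primer R: A+T=6, G+C=5 → Tm = 2(6)+4(5) = 32°C
50°C vs 32°C → primer F is higher.

Primer F, 50°C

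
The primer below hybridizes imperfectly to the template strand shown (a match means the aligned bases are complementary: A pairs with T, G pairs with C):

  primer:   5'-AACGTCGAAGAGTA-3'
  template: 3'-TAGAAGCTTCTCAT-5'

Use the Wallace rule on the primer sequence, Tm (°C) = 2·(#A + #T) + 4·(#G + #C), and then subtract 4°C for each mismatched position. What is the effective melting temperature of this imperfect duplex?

32°C

Primer base counts: A=6, T=2, G=4, C=2 → A+T=8, G+C=6
Perfect-match Tm = 2(8) + 4(6) = 16 + 24 = 40°C
Mismatches (positions where the bases are not complementary): 2 (at positions 2, 4)
Effective Tm = 40 − 2×4 = 40 − 8 = 32°C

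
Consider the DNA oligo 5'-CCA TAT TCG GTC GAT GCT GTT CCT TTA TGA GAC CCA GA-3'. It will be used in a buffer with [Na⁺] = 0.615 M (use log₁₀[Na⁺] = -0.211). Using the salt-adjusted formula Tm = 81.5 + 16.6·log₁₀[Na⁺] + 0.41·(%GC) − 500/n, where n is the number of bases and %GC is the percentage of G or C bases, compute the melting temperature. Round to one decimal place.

Length n = 38. Base counts: G=8, A=8, T=12, C=10
G+C = 18, so %GC = 18/38 × 100 = 47.368%
Salt term: 16.6 × (-0.211) = -3.503
GC term: 0.41 × 47.368 = 19.421; length term: −500/38 = −13.158
Tm = 81.5 + (-3.503) + 19.421 − 13.158 = 84.26 → 84.3°C

84.3°C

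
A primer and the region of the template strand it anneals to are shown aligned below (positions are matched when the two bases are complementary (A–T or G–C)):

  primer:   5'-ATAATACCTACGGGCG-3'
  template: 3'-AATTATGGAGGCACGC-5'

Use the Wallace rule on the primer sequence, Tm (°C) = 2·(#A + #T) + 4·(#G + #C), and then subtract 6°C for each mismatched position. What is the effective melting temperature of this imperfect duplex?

30°C

Primer base counts: A=5, T=3, G=4, C=4 → A+T=8, G+C=8
Perfect-match Tm = 2(8) + 4(8) = 16 + 32 = 48°C
Mismatches (positions where the bases are not complementary): 3 (at positions 1, 10, 13)
Effective Tm = 48 − 3×6 = 48 − 18 = 30°C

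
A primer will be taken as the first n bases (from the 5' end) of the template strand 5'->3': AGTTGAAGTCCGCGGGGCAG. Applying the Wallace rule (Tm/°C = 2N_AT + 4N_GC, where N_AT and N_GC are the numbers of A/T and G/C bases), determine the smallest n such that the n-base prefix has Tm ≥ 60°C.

n = 18

First 17 bases: AGTTGAAGTCCGCGGGG → Tm = 56°C (< 60°C)
First 18 bases: AGTTGAAGTCCGCGGGGC → Tm = 60°C (≥ 60°C)
Each additional base adds 2°C (A/T) or 4°C (G/C), so Tm is non-decreasing in n; n = 18 is the first length to reach 60°C.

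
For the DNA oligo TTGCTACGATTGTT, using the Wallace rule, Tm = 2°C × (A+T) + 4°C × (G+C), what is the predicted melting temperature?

Base counts: A=2, G=3, C=2, T=7
AT pairs contribute 9, GC pairs contribute 5.
Tm = 4·5 + 2·9 = 20 + 18 = 38°C

38°C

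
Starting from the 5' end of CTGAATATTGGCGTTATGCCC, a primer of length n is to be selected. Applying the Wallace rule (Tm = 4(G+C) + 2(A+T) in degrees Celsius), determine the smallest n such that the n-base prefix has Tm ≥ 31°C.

First 11 bases: CTGAATATTGG → Tm = 30°C (< 31°C)
First 12 bases: CTGAATATTGGC → Tm = 34°C (≥ 31°C)
Each additional base adds 2°C (A/T) or 4°C (G/C), so Tm is non-decreasing in n; n = 12 is the first length to reach 31°C.

n = 12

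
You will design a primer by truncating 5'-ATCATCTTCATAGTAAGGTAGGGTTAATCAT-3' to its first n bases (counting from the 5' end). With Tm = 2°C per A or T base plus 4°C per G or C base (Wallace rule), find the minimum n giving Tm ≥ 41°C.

n = 17

First 16 bases: ATCATCTTCATAGTAA → Tm = 40°C (< 41°C)
First 17 bases: ATCATCTTCATAGTAAG → Tm = 44°C (≥ 41°C)
Each additional base adds 2°C (A/T) or 4°C (G/C), so Tm is non-decreasing in n; n = 17 is the first length to reach 41°C.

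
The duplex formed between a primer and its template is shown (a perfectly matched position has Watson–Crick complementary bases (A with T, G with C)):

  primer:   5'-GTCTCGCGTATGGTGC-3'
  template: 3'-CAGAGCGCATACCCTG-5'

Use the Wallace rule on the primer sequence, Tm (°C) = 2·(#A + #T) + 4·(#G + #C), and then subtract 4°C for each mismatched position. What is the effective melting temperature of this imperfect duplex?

Primer base counts: A=1, T=5, G=6, C=4 → A+T=6, G+C=10
Perfect-match Tm = 2(6) + 4(10) = 12 + 40 = 52°C
Mismatches (positions where the bases are not complementary): 2 (at positions 14, 15)
Effective Tm = 52 − 2×4 = 52 − 8 = 44°C

44°C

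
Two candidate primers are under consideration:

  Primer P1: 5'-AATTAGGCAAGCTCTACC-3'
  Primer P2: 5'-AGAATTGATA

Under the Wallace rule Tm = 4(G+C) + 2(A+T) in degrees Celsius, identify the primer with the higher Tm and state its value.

Primer P1: A+T=10, G+C=8 → Tm = 2(10)+4(8) = 52°C
Primer P2: A+T=8, G+C=2 → Tm = 2(8)+4(2) = 24°C
52°C vs 24°C → primer P1 is higher.

Primer P1, 52°C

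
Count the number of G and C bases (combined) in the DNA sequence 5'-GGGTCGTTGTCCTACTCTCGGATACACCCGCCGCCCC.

A=4, T=8, C=16, G=9
G+C = 9 + 16 = 25

25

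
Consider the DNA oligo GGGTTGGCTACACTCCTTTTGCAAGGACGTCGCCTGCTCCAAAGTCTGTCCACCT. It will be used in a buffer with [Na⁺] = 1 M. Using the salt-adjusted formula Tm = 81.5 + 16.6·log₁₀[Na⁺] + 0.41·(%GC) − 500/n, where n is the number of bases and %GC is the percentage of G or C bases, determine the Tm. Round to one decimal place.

Length n = 55. Base counts: G=13, T=15, A=9, C=18
G+C = 31, so %GC = 31/55 × 100 = 56.364%
Salt term: 16.6 × (0) = 0
GC term: 0.41 × 56.364 = 23.109; length term: −500/55 = −9.091
Tm = 81.5 + (0) + 23.109 − 9.091 = 95.518 → 95.5°C

95.5°C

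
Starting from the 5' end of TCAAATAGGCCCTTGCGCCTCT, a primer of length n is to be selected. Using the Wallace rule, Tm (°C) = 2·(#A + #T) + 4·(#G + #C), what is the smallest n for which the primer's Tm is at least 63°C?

First 20 bases: TCAAATAGGCCCTTGCGCCT → Tm = 62°C (< 63°C)
First 21 bases: TCAAATAGGCCCTTGCGCCTC → Tm = 66°C (≥ 63°C)
Each additional base adds 2°C (A/T) or 4°C (G/C), so Tm is non-decreasing in n; n = 21 is the first length to reach 63°C.

n = 21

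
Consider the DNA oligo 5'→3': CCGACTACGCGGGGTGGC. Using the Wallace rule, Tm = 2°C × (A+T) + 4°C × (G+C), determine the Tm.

64°C

Base counts: C=6, T=2, A=2, G=8
A+T = 4, G+C = 14
Tm = 2×4 + 4×14 = 64°C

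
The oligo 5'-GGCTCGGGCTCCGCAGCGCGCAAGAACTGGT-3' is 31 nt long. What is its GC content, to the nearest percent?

71%

Counting bases: T=4, G=12, C=10, A=5
G+C = 12 + 10 = 22 out of 31 bases
%GC = 22/31 × 100 = 70.97% ≈ 71%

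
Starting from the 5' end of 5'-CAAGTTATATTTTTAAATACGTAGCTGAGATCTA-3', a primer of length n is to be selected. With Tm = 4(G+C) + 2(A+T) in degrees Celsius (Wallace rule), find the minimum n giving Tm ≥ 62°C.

First 24 bases: CAAGTTATATTTTTAAATACGTAG → Tm = 58°C (< 62°C)
First 25 bases: CAAGTTATATTTTTAAATACGTAGC → Tm = 62°C (≥ 62°C)
Each additional base adds 2°C (A/T) or 4°C (G/C), so Tm is non-decreasing in n; n = 25 is the first length to reach 62°C.

n = 25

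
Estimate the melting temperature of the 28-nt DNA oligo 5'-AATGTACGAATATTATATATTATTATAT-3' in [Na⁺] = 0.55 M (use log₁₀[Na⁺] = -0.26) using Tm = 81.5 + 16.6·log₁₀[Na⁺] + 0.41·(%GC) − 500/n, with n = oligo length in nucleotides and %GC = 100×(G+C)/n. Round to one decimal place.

63.7°C

Length n = 28. Counting bases: G=2, A=12, C=1, T=13
G+C = 3, so %GC = 3/28 × 100 = 10.714%
Salt term: 16.6 × (-0.26) = -4.316
GC term: 0.41 × 10.714 = 4.393; length term: −500/28 = −17.857
Tm = 81.5 + (-4.316) + 4.393 − 17.857 = 63.72 → 63.7°C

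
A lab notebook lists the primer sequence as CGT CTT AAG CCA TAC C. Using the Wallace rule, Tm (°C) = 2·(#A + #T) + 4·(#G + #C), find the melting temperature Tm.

T=4, G=2, C=6, A=4
So N_AT = 8 and N_GC = 8.
Tm = 2(8) + 4(8) = 16 + 32 = 48°C

48°C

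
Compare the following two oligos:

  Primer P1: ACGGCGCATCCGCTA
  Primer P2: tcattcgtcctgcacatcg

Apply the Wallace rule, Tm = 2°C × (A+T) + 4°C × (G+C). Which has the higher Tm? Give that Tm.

Primer P1: A+T=5, G+C=10 → Tm = 2(5)+4(10) = 50°C
Primer P2: A+T=9, G+C=10 → Tm = 2(9)+4(10) = 58°C
50°C vs 58°C → primer P2 is higher.

Primer P2, 58°C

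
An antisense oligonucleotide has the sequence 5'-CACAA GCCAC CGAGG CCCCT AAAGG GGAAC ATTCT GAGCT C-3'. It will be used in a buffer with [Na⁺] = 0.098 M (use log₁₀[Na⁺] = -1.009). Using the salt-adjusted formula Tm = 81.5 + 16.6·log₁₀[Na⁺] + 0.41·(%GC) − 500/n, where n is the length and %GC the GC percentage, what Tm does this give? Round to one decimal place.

76.6°C

Length n = 41. Counting bases: C=14, T=5, A=12, G=10
G+C = 24, so %GC = 24/41 × 100 = 58.537%
Salt term: 16.6 × (-1.009) = -16.749
GC term: 0.41 × 58.537 = 24; length term: −500/41 = −12.195
Tm = 81.5 + (-16.749) + 24 − 12.195 = 76.556 → 76.6°C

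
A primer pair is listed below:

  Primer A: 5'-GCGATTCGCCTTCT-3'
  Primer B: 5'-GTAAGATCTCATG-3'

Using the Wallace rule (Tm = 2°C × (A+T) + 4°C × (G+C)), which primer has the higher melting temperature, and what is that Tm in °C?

Primer A: A+T=6, G+C=8 → Tm = 2(6)+4(8) = 44°C
Primer B: A+T=8, G+C=5 → Tm = 2(8)+4(5) = 36°C
44°C vs 36°C → primer A is higher.

Primer A, 44°C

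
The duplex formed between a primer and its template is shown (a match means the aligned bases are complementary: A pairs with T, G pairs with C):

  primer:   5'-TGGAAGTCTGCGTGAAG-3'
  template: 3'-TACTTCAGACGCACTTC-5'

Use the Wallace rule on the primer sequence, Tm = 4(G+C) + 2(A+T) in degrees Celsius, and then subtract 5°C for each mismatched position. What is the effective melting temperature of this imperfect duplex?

42°C

Primer base counts: A=4, T=4, G=7, C=2 → A+T=8, G+C=9
Perfect-match Tm = 2(8) + 4(9) = 16 + 36 = 52°C
Mismatches (positions where the bases are not complementary): 2 (at positions 1, 2)
Effective Tm = 52 − 2×5 = 52 − 10 = 42°C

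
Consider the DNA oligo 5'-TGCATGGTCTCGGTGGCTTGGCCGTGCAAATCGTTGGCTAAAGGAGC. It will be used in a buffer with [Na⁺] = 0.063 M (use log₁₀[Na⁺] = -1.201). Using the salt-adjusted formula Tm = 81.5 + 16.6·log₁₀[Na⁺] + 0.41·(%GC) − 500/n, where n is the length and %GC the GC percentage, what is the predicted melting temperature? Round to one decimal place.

74.5°C

Length n = 47. Base counts: G=17, T=12, A=8, C=10
G+C = 27, so %GC = 27/47 × 100 = 57.447%
Salt term: 16.6 × (-1.201) = -19.937
GC term: 0.41 × 57.447 = 23.553; length term: −500/47 = −10.638
Tm = 81.5 + (-19.937) + 23.553 − 10.638 = 74.478 → 74.5°C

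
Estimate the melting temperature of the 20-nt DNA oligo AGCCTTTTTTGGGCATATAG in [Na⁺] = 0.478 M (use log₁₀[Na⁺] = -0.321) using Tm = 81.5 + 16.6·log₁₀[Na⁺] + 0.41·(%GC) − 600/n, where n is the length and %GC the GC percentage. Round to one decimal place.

62.6°C

Length n = 20. Scanning the sequence gives C=3, G=5, T=8, A=4.
G+C = 8, so %GC = 8/20 × 100 = 40%
Salt term: 16.6 × (-0.321) = -5.329
GC term: 0.41 × 40 = 16.4; length term: −600/20 = −30
Tm = 81.5 + (-5.329) + 16.4 − 30 = 62.571 → 62.6°C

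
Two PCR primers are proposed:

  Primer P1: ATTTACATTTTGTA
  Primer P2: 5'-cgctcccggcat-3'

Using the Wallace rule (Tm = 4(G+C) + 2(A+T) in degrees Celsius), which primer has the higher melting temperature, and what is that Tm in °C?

Primer P2, 42°C

Primer P1: A+T=12, G+C=2 → Tm = 2(12)+4(2) = 32°C
Primer P2: A+T=3, G+C=9 → Tm = 2(3)+4(9) = 42°C
32°C vs 42°C → primer P2 is higher.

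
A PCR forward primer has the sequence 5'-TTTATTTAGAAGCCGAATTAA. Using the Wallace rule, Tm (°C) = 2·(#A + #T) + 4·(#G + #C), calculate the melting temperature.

C=2, A=8, G=3, T=8
So N_AT = 16 and N_GC = 5.
Tm = 2(16) + 4(5) = 32 + 20 = 52°C

52°C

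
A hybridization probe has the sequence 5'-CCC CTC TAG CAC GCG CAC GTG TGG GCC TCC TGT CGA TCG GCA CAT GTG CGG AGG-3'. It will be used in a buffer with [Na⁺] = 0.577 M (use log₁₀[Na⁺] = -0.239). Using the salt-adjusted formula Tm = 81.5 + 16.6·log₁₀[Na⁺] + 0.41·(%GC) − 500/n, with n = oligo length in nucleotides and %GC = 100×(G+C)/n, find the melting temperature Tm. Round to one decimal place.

Length n = 54. Counting bases: G=18, C=19, T=10, A=7
G+C = 37, so %GC = 37/54 × 100 = 68.519%
Salt term: 16.6 × (-0.239) = -3.967
GC term: 0.41 × 68.519 = 28.093; length term: −500/54 = −9.259
Tm = 81.5 + (-3.967) + 28.093 − 9.259 = 96.367 → 96.4°C

96.4°C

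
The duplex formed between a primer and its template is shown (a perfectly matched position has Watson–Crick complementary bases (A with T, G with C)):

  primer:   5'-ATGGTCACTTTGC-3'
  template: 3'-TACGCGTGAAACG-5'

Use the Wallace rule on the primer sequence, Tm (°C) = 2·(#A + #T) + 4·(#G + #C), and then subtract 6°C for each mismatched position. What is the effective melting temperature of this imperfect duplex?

26°C

Primer base counts: A=2, T=5, G=3, C=3 → A+T=7, G+C=6
Perfect-match Tm = 2(7) + 4(6) = 14 + 24 = 38°C
Mismatches (positions where the bases are not complementary): 2 (at positions 4, 5)
Effective Tm = 38 − 2×6 = 38 − 12 = 26°C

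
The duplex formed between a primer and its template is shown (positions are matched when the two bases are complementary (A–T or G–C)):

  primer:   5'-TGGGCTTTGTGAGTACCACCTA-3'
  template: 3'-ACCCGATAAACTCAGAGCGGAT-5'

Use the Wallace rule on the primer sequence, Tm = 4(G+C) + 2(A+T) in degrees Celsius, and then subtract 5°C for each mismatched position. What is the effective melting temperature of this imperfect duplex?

41°C

Primer base counts: A=4, T=7, G=6, C=5 → A+T=11, G+C=11
Perfect-match Tm = 2(11) + 4(11) = 22 + 44 = 66°C
Mismatches (positions where the bases are not complementary): 5 (at positions 7, 9, 15, 16, 18)
Effective Tm = 66 − 5×5 = 66 − 25 = 41°C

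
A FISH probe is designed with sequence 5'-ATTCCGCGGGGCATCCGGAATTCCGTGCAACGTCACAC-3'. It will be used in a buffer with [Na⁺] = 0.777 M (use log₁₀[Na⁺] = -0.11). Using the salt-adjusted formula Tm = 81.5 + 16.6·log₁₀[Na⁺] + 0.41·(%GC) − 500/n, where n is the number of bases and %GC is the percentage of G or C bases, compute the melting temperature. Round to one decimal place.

Length n = 38. Counting bases: A=8, T=7, C=13, G=10
G+C = 23, so %GC = 23/38 × 100 = 60.526%
Salt term: 16.6 × (-0.11) = -1.826
GC term: 0.41 × 60.526 = 24.816; length term: −500/38 = −13.158
Tm = 81.5 + (-1.826) + 24.816 − 13.158 = 91.332 → 91.3°C

91.3°C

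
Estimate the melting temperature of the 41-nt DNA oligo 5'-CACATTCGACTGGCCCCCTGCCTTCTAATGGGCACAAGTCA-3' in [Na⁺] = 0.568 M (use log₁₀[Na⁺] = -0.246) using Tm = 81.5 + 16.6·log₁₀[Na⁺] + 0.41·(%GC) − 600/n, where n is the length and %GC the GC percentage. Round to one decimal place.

85.8°C

Length n = 41. Base counts: T=9, G=8, A=9, C=15
G+C = 23, so %GC = 23/41 × 100 = 56.098%
Salt term: 16.6 × (-0.246) = -4.084
GC term: 0.41 × 56.098 = 23; length term: −600/41 = −14.634
Tm = 81.5 + (-4.084) + 23 − 14.634 = 85.782 → 85.8°C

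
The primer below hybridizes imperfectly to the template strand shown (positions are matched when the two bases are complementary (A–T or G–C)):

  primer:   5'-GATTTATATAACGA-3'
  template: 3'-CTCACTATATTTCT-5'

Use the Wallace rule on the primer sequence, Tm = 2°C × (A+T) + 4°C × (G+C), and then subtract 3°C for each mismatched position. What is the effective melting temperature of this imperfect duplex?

25°C

Primer base counts: A=6, T=5, G=2, C=1 → A+T=11, G+C=3
Perfect-match Tm = 2(11) + 4(3) = 22 + 12 = 34°C
Mismatches (positions where the bases are not complementary): 3 (at positions 3, 5, 12)
Effective Tm = 34 − 3×3 = 34 − 9 = 25°C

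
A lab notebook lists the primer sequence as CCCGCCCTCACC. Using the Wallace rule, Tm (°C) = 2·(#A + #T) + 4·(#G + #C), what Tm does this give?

Counting bases: T=1, A=1, G=1, C=9
So N_AT = 2 and N_GC = 10.
Tm = 4·10 + 2·2 = 40 + 4 = 44°C

44°C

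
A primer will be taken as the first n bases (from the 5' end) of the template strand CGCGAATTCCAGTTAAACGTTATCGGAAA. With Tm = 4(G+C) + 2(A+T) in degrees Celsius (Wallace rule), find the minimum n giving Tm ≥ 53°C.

n = 19

First 18 bases: CGCGAATTCCAGTTAAAC → Tm = 52°C (< 53°C)
First 19 bases: CGCGAATTCCAGTTAAACG → Tm = 56°C (≥ 53°C)
Since every base adds ≥2°C, Tm only increases with n, so the threshold is first crossed at n = 19.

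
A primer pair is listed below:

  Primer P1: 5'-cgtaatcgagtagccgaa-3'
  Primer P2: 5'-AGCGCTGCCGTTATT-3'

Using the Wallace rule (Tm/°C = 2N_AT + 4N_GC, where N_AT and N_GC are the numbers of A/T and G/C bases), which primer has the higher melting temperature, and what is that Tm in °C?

Primer P1: A+T=9, G+C=9 → Tm = 2(9)+4(9) = 54°C
Primer P2: A+T=7, G+C=8 → Tm = 2(7)+4(8) = 46°C
54°C vs 46°C → primer P1 is higher.

Primer P1, 54°C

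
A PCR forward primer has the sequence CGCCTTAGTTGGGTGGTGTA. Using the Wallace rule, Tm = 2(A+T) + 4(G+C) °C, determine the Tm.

Counting bases: T=7, G=8, C=3, A=2
AT pairs contribute 9, GC pairs contribute 11.
Tm = 2(9) + 4(11) = 18 + 44 = 62°C

62°C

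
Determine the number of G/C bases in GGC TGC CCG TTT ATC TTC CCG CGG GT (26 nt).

Base counts: C=9, A=1, G=8, T=8
G+C = 8 + 9 = 17

17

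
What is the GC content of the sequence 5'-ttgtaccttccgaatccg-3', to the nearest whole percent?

Scanning the sequence gives G=3, T=6, A=3, C=6.
G+C = 3 + 6 = 9 out of 18 bases
%GC = 9/18 × 100 = 50% ≈ 50%

50%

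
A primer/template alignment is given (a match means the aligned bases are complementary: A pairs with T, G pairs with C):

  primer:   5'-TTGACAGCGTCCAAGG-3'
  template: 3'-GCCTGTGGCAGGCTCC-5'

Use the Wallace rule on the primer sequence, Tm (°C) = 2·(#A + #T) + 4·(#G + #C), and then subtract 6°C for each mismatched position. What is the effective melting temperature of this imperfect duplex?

Primer base counts: A=4, T=3, G=5, C=4 → A+T=7, G+C=9
Perfect-match Tm = 2(7) + 4(9) = 14 + 36 = 50°C
Mismatches (positions where the bases are not complementary): 4 (at positions 1, 2, 7, 13)
Effective Tm = 50 − 4×6 = 50 − 24 = 26°C

26°C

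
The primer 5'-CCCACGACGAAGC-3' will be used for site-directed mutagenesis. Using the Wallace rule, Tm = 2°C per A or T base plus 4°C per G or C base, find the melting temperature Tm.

44°C

Scanning the sequence gives T=0, A=4, C=6, G=3.
A+T = 4, G+C = 9
Tm = 2×4 + 4×9 = 44°C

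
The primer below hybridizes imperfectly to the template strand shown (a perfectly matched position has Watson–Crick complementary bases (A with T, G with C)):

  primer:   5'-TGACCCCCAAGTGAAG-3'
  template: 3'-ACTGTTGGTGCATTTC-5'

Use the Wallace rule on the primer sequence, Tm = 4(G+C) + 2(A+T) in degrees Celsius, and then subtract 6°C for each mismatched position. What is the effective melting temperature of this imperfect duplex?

Primer base counts: A=5, T=2, G=4, C=5 → A+T=7, G+C=9
Perfect-match Tm = 2(7) + 4(9) = 14 + 36 = 50°C
Mismatches (positions where the bases are not complementary): 4 (at positions 5, 6, 10, 13)
Effective Tm = 50 − 4×6 = 50 − 24 = 26°C

26°C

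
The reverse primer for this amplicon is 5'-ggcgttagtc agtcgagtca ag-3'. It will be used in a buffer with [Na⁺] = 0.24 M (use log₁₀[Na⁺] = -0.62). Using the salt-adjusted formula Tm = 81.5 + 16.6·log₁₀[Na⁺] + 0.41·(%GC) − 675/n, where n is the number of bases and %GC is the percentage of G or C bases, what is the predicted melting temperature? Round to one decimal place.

Length n = 22. Scanning the sequence gives A=5, C=4, T=5, G=8.
G+C = 12, so %GC = 12/22 × 100 = 54.545%
Salt term: 16.6 × (-0.62) = -10.292
GC term: 0.41 × 54.545 = 22.363; length term: −675/22 = −30.682
Tm = 81.5 + (-10.292) + 22.363 − 30.682 = 62.889 → 62.9°C

62.9°C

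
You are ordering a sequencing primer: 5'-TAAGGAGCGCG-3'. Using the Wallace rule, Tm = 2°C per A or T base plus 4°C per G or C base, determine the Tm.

36°C

A=3, C=2, G=5, T=1
A+T = 4, G+C = 7
Tm = 2(4) + 4(7) = 8 + 28 = 36°C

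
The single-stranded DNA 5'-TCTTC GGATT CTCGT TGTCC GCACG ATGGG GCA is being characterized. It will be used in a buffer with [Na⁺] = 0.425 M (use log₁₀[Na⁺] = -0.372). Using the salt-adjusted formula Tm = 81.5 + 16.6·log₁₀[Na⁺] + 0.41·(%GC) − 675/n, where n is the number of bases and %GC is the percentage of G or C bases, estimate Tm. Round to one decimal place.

78.5°C

Length n = 33. Counting bases: A=4, T=10, G=10, C=9
G+C = 19, so %GC = 19/33 × 100 = 57.576%
Salt term: 16.6 × (-0.372) = -6.175
GC term: 0.41 × 57.576 = 23.606; length term: −675/33 = −20.455
Tm = 81.5 + (-6.175) + 23.606 − 20.455 = 78.476 → 78.5°C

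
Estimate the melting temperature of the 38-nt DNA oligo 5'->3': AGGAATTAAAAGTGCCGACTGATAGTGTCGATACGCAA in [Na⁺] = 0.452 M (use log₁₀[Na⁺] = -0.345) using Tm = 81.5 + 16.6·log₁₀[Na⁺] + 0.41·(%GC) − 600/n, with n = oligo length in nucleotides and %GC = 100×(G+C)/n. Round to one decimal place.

77.2°C

Length n = 38. Counting bases: T=8, C=6, G=10, A=14
G+C = 16, so %GC = 16/38 × 100 = 42.105%
Salt term: 16.6 × (-0.345) = -5.727
GC term: 0.41 × 42.105 = 17.263; length term: −600/38 = −15.789
Tm = 81.5 + (-5.727) + 17.263 − 15.789 = 77.247 → 77.2°C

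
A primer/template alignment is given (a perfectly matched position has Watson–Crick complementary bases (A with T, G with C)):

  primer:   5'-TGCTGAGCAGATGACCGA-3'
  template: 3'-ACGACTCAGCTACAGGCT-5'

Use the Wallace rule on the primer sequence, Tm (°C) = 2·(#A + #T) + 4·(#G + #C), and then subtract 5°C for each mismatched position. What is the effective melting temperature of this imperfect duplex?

Primer base counts: A=5, T=3, G=6, C=4 → A+T=8, G+C=10
Perfect-match Tm = 2(8) + 4(10) = 16 + 40 = 56°C
Mismatches (positions where the bases are not complementary): 3 (at positions 8, 9, 14)
Effective Tm = 56 − 3×5 = 56 − 15 = 41°C

41°C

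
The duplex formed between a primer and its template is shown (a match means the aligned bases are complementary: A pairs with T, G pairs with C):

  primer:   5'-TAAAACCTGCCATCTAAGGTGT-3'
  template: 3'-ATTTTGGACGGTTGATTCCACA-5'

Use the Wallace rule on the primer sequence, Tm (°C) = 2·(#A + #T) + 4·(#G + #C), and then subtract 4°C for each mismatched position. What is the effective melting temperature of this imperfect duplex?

58°C

Primer base counts: A=7, T=6, G=4, C=5 → A+T=13, G+C=9
Perfect-match Tm = 2(13) + 4(9) = 26 + 36 = 62°C
Mismatches (positions where the bases are not complementary): 1 (at position 13)
Effective Tm = 62 − 1×4 = 62 − 4 = 58°C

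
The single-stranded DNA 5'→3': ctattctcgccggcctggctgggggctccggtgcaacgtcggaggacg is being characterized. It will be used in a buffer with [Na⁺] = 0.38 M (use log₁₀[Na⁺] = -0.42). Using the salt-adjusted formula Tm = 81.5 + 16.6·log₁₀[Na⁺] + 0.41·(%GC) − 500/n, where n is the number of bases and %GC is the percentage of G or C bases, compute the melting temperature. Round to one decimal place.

93.2°C

Length n = 48. Scanning the sequence gives A=5, G=19, T=9, C=15.
G+C = 34, so %GC = 34/48 × 100 = 70.833%
Salt term: 16.6 × (-0.42) = -6.972
GC term: 0.41 × 70.833 = 29.042; length term: −500/48 = −10.417
Tm = 81.5 + (-6.972) + 29.042 − 10.417 = 93.153 → 93.2°C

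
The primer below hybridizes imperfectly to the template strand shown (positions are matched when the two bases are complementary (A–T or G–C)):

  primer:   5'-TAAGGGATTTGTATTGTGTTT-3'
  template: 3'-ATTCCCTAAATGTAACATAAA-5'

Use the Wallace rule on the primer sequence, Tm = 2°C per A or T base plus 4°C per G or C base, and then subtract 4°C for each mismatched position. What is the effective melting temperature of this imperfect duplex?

Primer base counts: A=4, T=11, G=6, C=0 → A+T=15, G+C=6
Perfect-match Tm = 2(15) + 4(6) = 30 + 24 = 54°C
Mismatches (positions where the bases are not complementary): 3 (at positions 11, 12, 18)
Effective Tm = 54 − 3×4 = 54 − 12 = 42°C

42°C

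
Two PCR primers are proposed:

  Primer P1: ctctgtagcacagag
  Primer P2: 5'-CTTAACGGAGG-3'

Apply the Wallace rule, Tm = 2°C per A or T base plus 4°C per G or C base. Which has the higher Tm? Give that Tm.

Primer P1, 46°C

Primer P1: A+T=7, G+C=8 → Tm = 2(7)+4(8) = 46°C
Primer P2: A+T=5, G+C=6 → Tm = 2(5)+4(6) = 34°C
46°C vs 34°C → primer P1 is higher.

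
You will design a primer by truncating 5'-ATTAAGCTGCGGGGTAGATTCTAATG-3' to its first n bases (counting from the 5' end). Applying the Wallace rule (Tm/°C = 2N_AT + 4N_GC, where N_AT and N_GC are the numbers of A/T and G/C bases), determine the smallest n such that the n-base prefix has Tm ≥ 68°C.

First 23 bases: ATTAAGCTGCGGGGTAGATTCTA → Tm = 66°C (< 68°C)
First 24 bases: ATTAAGCTGCGGGGTAGATTCTAA → Tm = 68°C (≥ 68°C)
Each additional base adds 2°C (A/T) or 4°C (G/C), so Tm is non-decreasing in n; n = 24 is the first length to reach 68°C.

n = 24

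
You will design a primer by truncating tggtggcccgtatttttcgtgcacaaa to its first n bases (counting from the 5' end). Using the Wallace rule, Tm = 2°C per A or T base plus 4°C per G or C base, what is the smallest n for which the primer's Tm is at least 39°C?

n = 12

First 11 bases: TGGTGGCCCGT → Tm = 38°C (< 39°C)
First 12 bases: TGGTGGCCCGTA → Tm = 40°C (≥ 39°C)
Each additional base adds 2°C (A/T) or 4°C (G/C), so Tm is non-decreasing in n; n = 12 is the first length to reach 39°C.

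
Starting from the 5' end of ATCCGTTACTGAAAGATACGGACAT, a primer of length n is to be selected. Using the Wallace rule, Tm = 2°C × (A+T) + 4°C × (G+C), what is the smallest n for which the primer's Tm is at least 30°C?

First 10 bases: ATCCGTTACT → Tm = 28°C (< 30°C)
First 11 bases: ATCCGTTACTG → Tm = 32°C (≥ 30°C)
Each additional base adds 2°C (A/T) or 4°C (G/C), so Tm is non-decreasing in n; n = 11 is the first length to reach 30°C.

n = 11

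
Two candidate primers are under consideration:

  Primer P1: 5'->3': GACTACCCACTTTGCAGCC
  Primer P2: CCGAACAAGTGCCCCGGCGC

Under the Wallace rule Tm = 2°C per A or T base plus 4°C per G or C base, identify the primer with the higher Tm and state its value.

Primer P2, 70°C

Primer P1: A+T=8, G+C=11 → Tm = 2(8)+4(11) = 60°C
Primer P2: A+T=5, G+C=15 → Tm = 2(5)+4(15) = 70°C
60°C vs 70°C → primer P2 is higher.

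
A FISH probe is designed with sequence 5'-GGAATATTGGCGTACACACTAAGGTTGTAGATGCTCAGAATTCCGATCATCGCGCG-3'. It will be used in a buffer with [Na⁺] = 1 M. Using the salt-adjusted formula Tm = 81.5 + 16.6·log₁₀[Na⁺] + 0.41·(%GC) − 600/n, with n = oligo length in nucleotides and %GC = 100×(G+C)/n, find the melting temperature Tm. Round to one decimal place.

Length n = 56. Base counts: G=15, A=15, T=14, C=12
G+C = 27, so %GC = 27/56 × 100 = 48.214%
Salt term: 16.6 × (0) = 0
GC term: 0.41 × 48.214 = 19.768; length term: −600/56 = −10.714
Tm = 81.5 + (0) + 19.768 − 10.714 = 90.554 → 90.6°C

90.6°C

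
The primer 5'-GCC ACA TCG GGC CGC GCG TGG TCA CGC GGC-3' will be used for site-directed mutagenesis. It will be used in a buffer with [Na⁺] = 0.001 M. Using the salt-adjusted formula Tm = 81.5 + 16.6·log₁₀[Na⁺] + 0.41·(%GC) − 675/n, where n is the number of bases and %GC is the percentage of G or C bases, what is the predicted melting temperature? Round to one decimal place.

42.0°C

Length n = 30. Scanning the sequence gives G=12, T=3, A=3, C=12.
G+C = 24, so %GC = 24/30 × 100 = 80%
Salt term: 16.6 × (-3) = -49.8
GC term: 0.41 × 80 = 32.8; length term: −675/30 = −22.5
Tm = 81.5 + (-49.8) + 32.8 − 22.5 = 42 → 42.0°C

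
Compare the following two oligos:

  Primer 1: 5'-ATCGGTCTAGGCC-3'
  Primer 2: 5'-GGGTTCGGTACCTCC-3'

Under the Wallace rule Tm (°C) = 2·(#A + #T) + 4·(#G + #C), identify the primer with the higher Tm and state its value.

Primer 2, 50°C

Primer 1: A+T=5, G+C=8 → Tm = 2(5)+4(8) = 42°C
Primer 2: A+T=5, G+C=10 → Tm = 2(5)+4(10) = 50°C
42°C vs 50°C → primer 2 is higher.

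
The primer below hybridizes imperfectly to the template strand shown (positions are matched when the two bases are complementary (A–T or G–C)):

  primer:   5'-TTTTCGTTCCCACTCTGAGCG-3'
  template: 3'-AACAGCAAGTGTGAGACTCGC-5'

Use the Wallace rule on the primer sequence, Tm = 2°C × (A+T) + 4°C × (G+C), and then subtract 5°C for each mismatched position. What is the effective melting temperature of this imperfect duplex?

54°C

Primer base counts: A=2, T=8, G=4, C=7 → A+T=10, G+C=11
Perfect-match Tm = 2(10) + 4(11) = 20 + 44 = 64°C
Mismatches (positions where the bases are not complementary): 2 (at positions 3, 10)
Effective Tm = 64 − 2×5 = 64 − 10 = 54°C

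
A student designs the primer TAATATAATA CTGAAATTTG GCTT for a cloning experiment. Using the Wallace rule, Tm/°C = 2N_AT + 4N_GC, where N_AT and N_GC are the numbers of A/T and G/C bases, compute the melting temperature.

Counting bases: T=10, A=9, C=2, G=3
A+T = 19, G+C = 5
Tm = 2(19) + 4(5) = 38 + 20 = 58°C

58°C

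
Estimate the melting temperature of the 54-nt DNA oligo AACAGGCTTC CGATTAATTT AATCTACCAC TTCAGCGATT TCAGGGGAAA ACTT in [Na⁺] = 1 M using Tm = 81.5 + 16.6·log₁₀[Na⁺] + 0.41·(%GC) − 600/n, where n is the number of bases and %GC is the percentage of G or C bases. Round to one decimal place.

Length n = 54. Scanning the sequence gives T=16, C=12, A=17, G=9.
G+C = 21, so %GC = 21/54 × 100 = 38.889%
Salt term: 16.6 × (0) = 0
GC term: 0.41 × 38.889 = 15.944; length term: −600/54 = −11.111
Tm = 81.5 + (0) + 15.944 − 11.111 = 86.333 → 86.3°C

86.3°C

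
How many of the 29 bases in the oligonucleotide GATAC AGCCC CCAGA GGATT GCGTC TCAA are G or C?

16

G=7, C=9, A=8, T=5
G+C = 7 + 9 = 16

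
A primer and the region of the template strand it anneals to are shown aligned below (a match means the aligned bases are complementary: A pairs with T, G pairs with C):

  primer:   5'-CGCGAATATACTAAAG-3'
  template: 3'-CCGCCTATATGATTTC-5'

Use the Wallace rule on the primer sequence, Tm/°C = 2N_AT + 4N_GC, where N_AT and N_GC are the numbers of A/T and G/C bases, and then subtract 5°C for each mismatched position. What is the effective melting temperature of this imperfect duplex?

Primer base counts: A=7, T=3, G=3, C=3 → A+T=10, G+C=6
Perfect-match Tm = 2(10) + 4(6) = 20 + 24 = 44°C
Mismatches (positions where the bases are not complementary): 2 (at positions 1, 5)
Effective Tm = 44 − 2×5 = 44 − 10 = 34°C

34°C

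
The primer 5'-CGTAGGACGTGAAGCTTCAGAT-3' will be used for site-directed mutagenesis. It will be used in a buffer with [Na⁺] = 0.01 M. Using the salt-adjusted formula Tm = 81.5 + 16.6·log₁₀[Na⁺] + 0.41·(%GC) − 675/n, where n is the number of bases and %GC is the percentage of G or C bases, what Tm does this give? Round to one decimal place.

Length n = 22. Counting bases: C=4, G=7, T=5, A=6
G+C = 11, so %GC = 11/22 × 100 = 50%
Salt term: 16.6 × (-2) = -33.2
GC term: 0.41 × 50 = 20.5; length term: −675/22 = −30.682
Tm = 81.5 + (-33.2) + 20.5 − 30.682 = 38.118 → 38.1°C

38.1°C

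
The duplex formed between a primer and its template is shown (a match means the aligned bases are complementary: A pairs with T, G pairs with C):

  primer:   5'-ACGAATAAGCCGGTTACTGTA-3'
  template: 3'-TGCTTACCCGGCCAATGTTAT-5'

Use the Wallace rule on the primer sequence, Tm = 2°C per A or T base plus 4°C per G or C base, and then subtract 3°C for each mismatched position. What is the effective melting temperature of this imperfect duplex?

48°C

Primer base counts: A=7, T=5, G=5, C=4 → A+T=12, G+C=9
Perfect-match Tm = 2(12) + 4(9) = 24 + 36 = 60°C
Mismatches (positions where the bases are not complementary): 4 (at positions 7, 8, 18, 19)
Effective Tm = 60 − 4×3 = 60 − 12 = 48°C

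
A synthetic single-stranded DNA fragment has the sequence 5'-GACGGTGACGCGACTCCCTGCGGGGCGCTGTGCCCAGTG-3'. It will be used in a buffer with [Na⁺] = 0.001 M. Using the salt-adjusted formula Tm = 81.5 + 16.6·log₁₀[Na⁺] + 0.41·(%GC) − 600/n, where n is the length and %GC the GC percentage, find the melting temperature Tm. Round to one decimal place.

Length n = 39. Counting bases: T=6, G=16, A=4, C=13
G+C = 29, so %GC = 29/39 × 100 = 74.359%
Salt term: 16.6 × (-3) = -49.8
GC term: 0.41 × 74.359 = 30.487; length term: −600/39 = −15.385
Tm = 81.5 + (-49.8) + 30.487 − 15.385 = 46.802 → 46.8°C

46.8°C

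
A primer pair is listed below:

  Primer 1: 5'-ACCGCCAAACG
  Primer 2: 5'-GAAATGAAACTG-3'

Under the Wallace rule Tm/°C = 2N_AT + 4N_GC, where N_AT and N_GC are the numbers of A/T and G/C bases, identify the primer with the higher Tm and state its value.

Primer 1, 36°C

Primer 1: A+T=4, G+C=7 → Tm = 2(4)+4(7) = 36°C
Primer 2: A+T=8, G+C=4 → Tm = 2(8)+4(4) = 32°C
36°C vs 32°C → primer 1 is higher.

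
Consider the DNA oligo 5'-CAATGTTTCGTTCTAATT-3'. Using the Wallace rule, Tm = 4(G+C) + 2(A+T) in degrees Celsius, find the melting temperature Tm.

46°C

Scanning the sequence gives T=9, G=2, C=3, A=4.
AT pairs contribute 13, GC pairs contribute 5.
Tm = 2(13) + 4(5) = 26 + 20 = 46°C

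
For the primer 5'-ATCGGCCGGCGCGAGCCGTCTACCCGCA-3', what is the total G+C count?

21

Scanning the sequence gives A=4, C=12, G=9, T=3.
G+C = 9 + 12 = 21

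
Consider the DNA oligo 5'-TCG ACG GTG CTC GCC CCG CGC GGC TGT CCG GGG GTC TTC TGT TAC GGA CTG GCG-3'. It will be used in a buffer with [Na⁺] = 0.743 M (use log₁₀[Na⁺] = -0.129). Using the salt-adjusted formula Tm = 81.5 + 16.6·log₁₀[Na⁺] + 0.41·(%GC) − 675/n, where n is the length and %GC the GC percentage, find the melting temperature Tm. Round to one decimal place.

96.5°C

Length n = 54. Scanning the sequence gives C=18, A=3, T=12, G=21.
G+C = 39, so %GC = 39/54 × 100 = 72.222%
Salt term: 16.6 × (-0.129) = -2.141
GC term: 0.41 × 72.222 = 29.611; length term: −675/54 = −12.5
Tm = 81.5 + (-2.141) + 29.611 − 12.5 = 96.47 → 96.5°C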